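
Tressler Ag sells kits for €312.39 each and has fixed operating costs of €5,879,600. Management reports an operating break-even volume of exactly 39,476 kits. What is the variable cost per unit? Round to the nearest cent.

€163.45

Contribution per unit must be FC / Q = €5,879,600 / 39,476 = €148.9411.
Variable cost per unit = €312.39 − €148.9411 = €163.45.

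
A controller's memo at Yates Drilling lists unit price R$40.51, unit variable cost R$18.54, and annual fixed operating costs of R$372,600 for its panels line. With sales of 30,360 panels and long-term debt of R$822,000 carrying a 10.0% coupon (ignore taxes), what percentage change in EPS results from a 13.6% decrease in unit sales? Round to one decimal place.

-42.7%

Contribution at this volume is 30,360 × R$21.97 = R$667,009.20.
Subtracting fixed costs: EBIT = R$667,009.20 − R$372,600 = R$294,409.20.
After interest of R$82,200.00, pre-tax earnings = R$212,209.20.
DCL = total CM / (EBIT − I) = R$667,009.20 / R$212,209.20 = 3.1432.
EPS therefore changes by 3.1432 × (-13.6%) = -42.7%.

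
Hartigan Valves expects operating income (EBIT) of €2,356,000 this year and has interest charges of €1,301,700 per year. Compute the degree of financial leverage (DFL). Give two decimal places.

Annual interest charges come to €1,301,700.00.
DFL = EBIT ÷ (EBIT − I) = €2,356,000 ÷ (€2,356,000 − €1,301,700.00) = €2,356,000 ÷ €1,054,300.00 = 2.2347.

2.23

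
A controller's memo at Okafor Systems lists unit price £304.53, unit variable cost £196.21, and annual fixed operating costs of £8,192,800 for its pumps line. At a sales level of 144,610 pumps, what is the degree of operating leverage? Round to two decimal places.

2.10

Total contribution margin = 144,610 × £108.32 = £15,664,155.20.
Operating income = contribution − fixed costs = £15,664,155.20 − £8,192,800 = £7,471,355.20.
Degree of operating leverage = £15,664,155.20 / £7,471,355.20 = 2.0966.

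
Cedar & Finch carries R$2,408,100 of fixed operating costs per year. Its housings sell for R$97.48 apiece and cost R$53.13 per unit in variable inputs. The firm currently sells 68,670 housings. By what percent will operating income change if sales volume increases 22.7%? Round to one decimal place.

+108.5%

Contribution at this volume is 68,670 × R$44.35 = R$3,045,514.50.
Subtracting fixed costs: EBIT = R$3,045,514.50 − R$2,408,100 = R$637,414.50.
So DOL = total CM / EBIT = R$3,045,514.50 / R$637,414.50 = 4.7779.
Operating income changes by 4.7779 × +22.7% = +108.5%.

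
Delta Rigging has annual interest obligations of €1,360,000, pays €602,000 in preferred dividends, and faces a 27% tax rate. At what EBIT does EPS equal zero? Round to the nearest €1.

€2,184,658

Preferred dividends are paid after tax, so their pre-tax equivalent is €602,000 ÷ (1 − 0.27) = €824,657.53.
Financial break-even EBIT = interest + D_p ÷ (1 − t) = €1,360,000 + €824,657.53 = €2,184,657.53.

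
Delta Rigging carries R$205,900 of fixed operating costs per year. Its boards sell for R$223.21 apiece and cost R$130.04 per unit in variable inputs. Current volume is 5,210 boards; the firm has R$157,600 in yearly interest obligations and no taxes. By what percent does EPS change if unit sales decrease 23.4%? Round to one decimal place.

At 5,210 units, contribution = 5,210 × R$93.17 = R$485,415.70.
Subtracting fixed costs: EBIT = R$485,415.70 − R$205,900 = R$279,515.70.
Interest = R$157,600.00, so EBIT − I = R$121,915.70.
Degree of combined leverage = contribution ÷ (EBIT − I) = R$485,415.70 ÷ R$121,915.70 = 3.9816.
EPS therefore changes by 3.9816 × (-23.4%) = -93.2%.

-93.2%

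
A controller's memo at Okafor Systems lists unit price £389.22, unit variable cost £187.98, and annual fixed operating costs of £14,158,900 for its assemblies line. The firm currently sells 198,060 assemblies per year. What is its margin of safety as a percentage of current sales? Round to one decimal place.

64.5%

Each unit contributes £389.22 − £187.98 = £201.24. Break-even units = £14,158,900 ÷ £201.24 = 70,358.28; break-even revenue = 70,358.28 × £389.22 = £27,384,849.22.
Current sales = 198,060 × £389.22 = £77,088,913.20.
Margin of safety = (£77,088,913.20 − £27,384,849.22) ÷ £77,088,913.20 = 64.5%.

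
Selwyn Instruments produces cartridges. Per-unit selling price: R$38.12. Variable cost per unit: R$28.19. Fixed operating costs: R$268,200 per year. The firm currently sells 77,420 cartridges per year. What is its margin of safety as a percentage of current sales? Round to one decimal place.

Unit CM = price − variable cost = R$38.12 − R$28.19 = R$9.93. Break-even units = R$268,200 ÷ R$9.93 = 27,009.06; break-even revenue = 27,009.06 × R$38.12 = R$1,029,585.50.
Actual sales revenue = 77,420 × R$38.12 = R$2,951,250.40.
Margin of safety = (R$2,951,250.40 − R$1,029,585.50) ÷ R$2,951,250.40 = 65.1%.

65.1%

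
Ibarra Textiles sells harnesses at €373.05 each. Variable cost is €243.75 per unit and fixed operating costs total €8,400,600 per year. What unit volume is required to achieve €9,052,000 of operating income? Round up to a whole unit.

134,978 harnesses

Contribution margin per unit = €373.05 − €243.75 = €129.30.
Need Q such that Q × €129.30 − €8,400,600 = €9,052,000, i.e. Q = €17,452,600 / €129.30 = 134,977.57 → 134,978.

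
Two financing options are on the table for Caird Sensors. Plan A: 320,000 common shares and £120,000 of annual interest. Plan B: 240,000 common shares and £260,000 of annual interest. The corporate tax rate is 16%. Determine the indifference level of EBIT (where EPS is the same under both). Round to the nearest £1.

£680,000

Set EPS_A = EPS_B: (EBIT − £120,000)(1 − 0.16) ÷ 320,000 = (EBIT − £260,000)(1 − 0.16) ÷ 240,000.
The (1 − t) factor cancels: (EBIT − 120,000) × 240,000 = (EBIT − 260,000) × 320,000.
Solving, EBIT = (260,000·320,000 − 120,000·240,000) / (320,000 − 240,000) = 54,400,000,000 / 80,000 = 680,000.00.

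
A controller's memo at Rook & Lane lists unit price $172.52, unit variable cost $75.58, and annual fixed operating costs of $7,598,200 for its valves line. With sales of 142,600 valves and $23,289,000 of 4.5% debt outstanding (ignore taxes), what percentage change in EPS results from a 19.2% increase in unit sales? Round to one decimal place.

Contribution at this volume is 142,600 × $96.94 = $13,823,644.00.
EBIT = $13,823,644.00 − $7,598,200 = $6,225,444.00.
Interest = $1,048,005.00, so EBIT − I = $5,177,439.00.
Degree of combined leverage = contribution ÷ (EBIT − I) = $13,823,644.00 ÷ $5,177,439.00 = 2.6700.
EPS therefore changes by 2.6700 × (+19.2%) = +51.3%.

+51.3%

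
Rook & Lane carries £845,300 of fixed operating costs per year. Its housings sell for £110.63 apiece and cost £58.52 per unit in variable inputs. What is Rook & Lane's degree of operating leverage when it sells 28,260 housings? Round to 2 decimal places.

Contribution at this volume is 28,260 × £52.11 = £1,472,628.60.
EBIT = £1,472,628.60 − £845,300 = £627,328.60.
DOL = contribution ÷ EBIT = £1,472,628.60 ÷ £627,328.60 = 2.3475.

2.35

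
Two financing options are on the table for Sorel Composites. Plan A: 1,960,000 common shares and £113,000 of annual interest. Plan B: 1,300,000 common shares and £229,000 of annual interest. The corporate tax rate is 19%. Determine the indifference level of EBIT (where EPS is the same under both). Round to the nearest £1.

£457,485

At indifference, (EBIT − 113,000)(1 − t)/1,960,000 = (EBIT − 229,000)(1 − t)/1,300,000.
Cancelling (1 − t) and cross-multiplying: 1,300,000·(EBIT − 113,000) = 1,960,000·(EBIT − 229,000).
Solving, EBIT = (229,000·1,960,000 − 113,000·1,300,000) / (1,960,000 − 1,300,000) = 301,940,000,000 / 660,000 = 457,484.85.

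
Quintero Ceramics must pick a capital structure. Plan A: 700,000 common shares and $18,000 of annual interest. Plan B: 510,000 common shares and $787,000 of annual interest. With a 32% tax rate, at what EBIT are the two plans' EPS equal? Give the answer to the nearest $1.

$2,851,158

Set EPS_A = EPS_B: (EBIT − $18,000)(1 − 0.32) ÷ 700,000 = (EBIT − $787,000)(1 − 0.32) ÷ 510,000.
Cancelling (1 − t) and cross-multiplying: 510,000·(EBIT − 18,000) = 700,000·(EBIT − 787,000).
Solving, EBIT = (787,000·700,000 − 18,000·510,000) / (700,000 − 510,000) = 541,720,000,000 / 190,000 = 2,851,157.89.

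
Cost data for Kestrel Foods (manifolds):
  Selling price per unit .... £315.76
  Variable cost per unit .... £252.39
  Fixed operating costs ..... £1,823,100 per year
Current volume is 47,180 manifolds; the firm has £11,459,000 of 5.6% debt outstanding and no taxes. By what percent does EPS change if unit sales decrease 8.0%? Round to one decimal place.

-45.6%

Contribution at this volume is 47,180 × £63.37 = £2,989,796.60.
Subtracting fixed costs: EBIT = £2,989,796.60 − £1,823,100 = £1,166,696.60.
Interest = £641,704.00, so EBIT − I = £524,992.60.
DCL = total CM / (EBIT − I) = £2,989,796.60 / £524,992.60 = 5.6949.
%ΔEPS = DCL × %ΔSales = 5.6949 × -8.0% = -45.6%.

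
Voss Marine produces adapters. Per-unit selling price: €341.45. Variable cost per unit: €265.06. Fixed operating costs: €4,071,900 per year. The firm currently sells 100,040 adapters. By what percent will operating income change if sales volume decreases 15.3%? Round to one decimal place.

-32.8%

Contribution at this volume is 100,040 × €76.39 = €7,642,055.60.
Subtracting fixed costs: EBIT = €7,642,055.60 − €4,071,900 = €3,570,155.60.
So DOL = total CM / EBIT = €7,642,055.60 / €3,570,155.60 = 2.1405.
%ΔEBIT = DOL × %ΔSales = 2.1405 × -15.3% = -32.8%.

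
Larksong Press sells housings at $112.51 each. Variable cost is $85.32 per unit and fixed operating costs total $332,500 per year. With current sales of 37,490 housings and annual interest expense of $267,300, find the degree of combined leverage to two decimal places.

At 37,490 units, contribution = 37,490 × $27.19 = $1,019,353.10.
EBIT = $1,019,353.10 − $332,500 = $686,853.10. Interest = $267,300.00, so EBIT − I = $419,553.10.
DCL = contribution ÷ (EBIT − I) = $1,019,353.10 ÷ $419,553.10 = 2.4296.

2.43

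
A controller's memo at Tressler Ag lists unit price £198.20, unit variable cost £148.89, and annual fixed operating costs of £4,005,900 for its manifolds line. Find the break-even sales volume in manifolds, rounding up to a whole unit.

81,240 manifolds

Contribution margin per unit = £198.20 − £148.89 = £49.31.
Break-even volume = fixed costs ÷ CM per unit = £4,005,900 ÷ £49.31 = 81,239.10, so 81,240 manifolds.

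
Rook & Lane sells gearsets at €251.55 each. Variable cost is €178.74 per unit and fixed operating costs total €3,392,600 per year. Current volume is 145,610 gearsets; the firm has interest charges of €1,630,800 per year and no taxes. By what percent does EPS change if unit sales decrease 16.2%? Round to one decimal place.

-30.8%

At 145,610 units, contribution = 145,610 × €72.81 = €10,601,864.10.
EBIT = €10,601,864.10 − €3,392,600 = €7,209,264.10.
After interest of €1,630,800.00, pre-tax earnings = €5,578,464.10.
Degree of combined leverage = contribution ÷ (EBIT − I) = €10,601,864.10 ÷ €5,578,464.10 = 1.9005.
EPS therefore changes by 1.9005 × (-16.2%) = -30.8%.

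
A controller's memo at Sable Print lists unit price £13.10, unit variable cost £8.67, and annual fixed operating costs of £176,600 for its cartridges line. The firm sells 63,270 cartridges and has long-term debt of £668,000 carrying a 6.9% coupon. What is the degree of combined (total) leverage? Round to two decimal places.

4.87

Total contribution margin = 63,270 × £4.43 = £280,286.10.
Subtracting fixed costs: EBIT = £280,286.10 − £176,600 = £103,686.10. Interest = £46,092.00, so EBIT − I = £57,594.10.
DCL = contribution ÷ (EBIT − I) = £280,286.10 ÷ £57,594.10 = 4.8666.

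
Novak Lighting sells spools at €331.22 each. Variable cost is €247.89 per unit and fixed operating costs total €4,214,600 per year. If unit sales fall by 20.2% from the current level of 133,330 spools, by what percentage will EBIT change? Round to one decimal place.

At 133,330 units, contribution = 133,330 × €83.33 = €11,110,388.90.
Operating income = contribution − fixed costs = €11,110,388.90 − €4,214,600 = €6,895,788.90.
So DOL = total CM / EBIT = €11,110,388.90 / €6,895,788.90 = 1.6112.
%ΔEBIT = DOL × %ΔSales = 1.6112 × -20.2% = -32.5%.

-32.5%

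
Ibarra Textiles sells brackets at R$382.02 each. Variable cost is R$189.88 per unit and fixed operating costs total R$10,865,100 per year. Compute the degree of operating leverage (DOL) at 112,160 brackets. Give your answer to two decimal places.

At 112,160 units, contribution = 112,160 × R$192.14 = R$21,550,422.40.
EBIT = R$21,550,422.40 − R$10,865,100 = R$10,685,322.40.
Degree of operating leverage = R$21,550,422.40 / R$10,685,322.40 = 2.0168.

2.02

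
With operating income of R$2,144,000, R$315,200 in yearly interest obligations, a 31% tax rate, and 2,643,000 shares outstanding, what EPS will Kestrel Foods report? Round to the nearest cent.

Pre-tax income = R$2,144,000 − R$315,200.00 = R$1,828,800.00.
Net income = R$1,828,800.00 × (1 − 0.31) = R$1,261,872.00.
Per share: R$1,261,872.00 / 2,643,000 shares = R$0.48.

R$0.48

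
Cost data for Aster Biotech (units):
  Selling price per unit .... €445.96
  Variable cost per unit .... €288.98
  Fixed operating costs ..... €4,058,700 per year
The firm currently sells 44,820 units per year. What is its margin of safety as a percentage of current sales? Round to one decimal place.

42.3%

Each unit contributes €445.96 − €288.98 = €156.98. Break-even units = €4,058,700 ÷ €156.98 = 25,854.89; break-even revenue = 25,854.89 × €445.96 = €11,530,244.95.
Actual sales revenue = 44,820 × €445.96 = €19,987,927.20.
Margin of safety = (€19,987,927.20 − €11,530,244.95) ÷ €19,987,927.20 = 42.3%.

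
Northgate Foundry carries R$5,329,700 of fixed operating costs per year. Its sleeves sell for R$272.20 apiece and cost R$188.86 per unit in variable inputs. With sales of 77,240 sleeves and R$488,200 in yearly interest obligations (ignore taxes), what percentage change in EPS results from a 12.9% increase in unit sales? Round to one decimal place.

Total contribution margin = 77,240 × R$83.34 = R$6,437,181.60.
Subtracting fixed costs: EBIT = R$6,437,181.60 − R$5,329,700 = R$1,107,481.60.
Interest = R$488,200.00, so EBIT − I = R$619,281.60.
Degree of combined leverage = contribution ÷ (EBIT − I) = R$6,437,181.60 ÷ R$619,281.60 = 10.3946.
EPS therefore changes by 10.3946 × (+12.9%) = +134.1%.

+134.1%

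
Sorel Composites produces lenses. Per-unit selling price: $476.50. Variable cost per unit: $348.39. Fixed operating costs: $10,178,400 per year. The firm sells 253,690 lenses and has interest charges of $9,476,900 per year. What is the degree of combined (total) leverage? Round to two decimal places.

2.53

At 253,690 units, contribution = 253,690 × $128.11 = $32,500,225.90.
EBIT = $32,500,225.90 − $10,178,400 = $22,321,825.90. Interest = $9,476,900.00.
DOL = $32,500,225.90 ÷ $22,321,825.90 = 1.4560; DFL = $22,321,825.90 ÷ $12,844,925.90 = 1.7378.
Combined leverage = 1.4560 × 1.7378 = 2.5302.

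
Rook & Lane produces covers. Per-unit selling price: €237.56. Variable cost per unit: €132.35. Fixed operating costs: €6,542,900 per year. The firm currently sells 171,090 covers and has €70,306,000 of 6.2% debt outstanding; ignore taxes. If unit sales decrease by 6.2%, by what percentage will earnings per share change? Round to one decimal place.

Contribution at this volume is 171,090 × €105.21 = €18,000,378.90.
Subtracting fixed costs: EBIT = €18,000,378.90 − €6,542,900 = €11,457,478.90.
After interest of €4,358,972.00, pre-tax earnings = €7,098,506.90.
Degree of combined leverage = contribution ÷ (EBIT − I) = €18,000,378.90 ÷ €7,098,506.90 = 2.5358.
EPS therefore changes by 2.5358 × (-6.2%) = -15.7%.

-15.7%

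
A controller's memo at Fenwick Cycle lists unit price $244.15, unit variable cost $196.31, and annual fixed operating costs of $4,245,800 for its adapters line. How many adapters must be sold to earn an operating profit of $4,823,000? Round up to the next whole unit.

Unit CM = price − variable cost = $244.15 − $196.31 = $47.84.
Required volume = (fixed costs + target profit) ÷ CM = ($4,245,800 + $4,823,000) ÷ $47.84 = 189,565.22, so 189,566 adapters.

189,566 adapters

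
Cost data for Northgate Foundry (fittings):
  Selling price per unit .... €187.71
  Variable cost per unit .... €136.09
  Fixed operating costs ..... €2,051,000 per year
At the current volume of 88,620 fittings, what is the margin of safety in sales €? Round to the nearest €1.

Unit CM = price − variable cost = €187.71 − €136.09 = €51.62. Break-even units = €2,051,000 ÷ €51.62 = 39,732.66; break-even revenue = 39,732.66 × €187.71 = €7,458,217.94.
Actual sales revenue = 88,620 × €187.71 = €16,634,860.20.
Margin of safety = €16,634,860.20 − €7,458,217.94 = €9,176,642.

€9,176,642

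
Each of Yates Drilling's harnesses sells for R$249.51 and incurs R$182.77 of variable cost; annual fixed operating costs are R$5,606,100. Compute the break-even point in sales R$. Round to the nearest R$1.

R$20,958,616

CM per unit = R$249.51 − R$182.77 = R$66.74; CM ratio = R$66.74 / R$249.51 = 0.2675.
Break-even revenue = fixed costs × price ÷ CM = R$5,606,100 × R$249.51 ÷ R$66.74 = R$20,958,616.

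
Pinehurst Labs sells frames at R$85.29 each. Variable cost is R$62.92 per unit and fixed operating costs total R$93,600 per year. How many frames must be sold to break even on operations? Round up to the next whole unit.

Each unit contributes R$85.29 − R$62.92 = R$22.37.
Break-even Q = R$93,600 / R$22.37 = 4,184.18 → 4,185 frames.

4,185 frames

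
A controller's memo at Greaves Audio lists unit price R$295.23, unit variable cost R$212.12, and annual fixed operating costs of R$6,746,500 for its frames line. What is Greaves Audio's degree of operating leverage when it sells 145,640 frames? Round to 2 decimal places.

Total contribution margin = 145,640 × R$83.11 = R$12,104,140.40.
Subtracting fixed costs: EBIT = R$12,104,140.40 − R$6,746,500 = R$5,357,640.40.
DOL = contribution ÷ EBIT = R$12,104,140.40 ÷ R$5,357,640.40 = 2.2592.

2.26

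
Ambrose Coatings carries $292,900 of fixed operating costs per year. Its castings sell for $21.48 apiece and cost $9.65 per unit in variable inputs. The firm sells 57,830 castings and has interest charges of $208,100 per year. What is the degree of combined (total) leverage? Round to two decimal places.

3.74

At 57,830 units, contribution = 57,830 × $11.83 = $684,128.90.
EBIT = $684,128.90 − $292,900 = $391,228.90. Interest = $208,100.00.
DOL = $684,128.90 ÷ $391,228.90 = 1.7487; DFL = $391,228.90 ÷ $183,128.90 = 2.1364.
Combined leverage = 1.7487 × 2.1364 = 3.7359.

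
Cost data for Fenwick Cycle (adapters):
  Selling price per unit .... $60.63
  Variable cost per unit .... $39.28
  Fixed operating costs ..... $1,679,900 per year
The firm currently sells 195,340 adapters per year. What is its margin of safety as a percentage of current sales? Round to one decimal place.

Each unit contributes $60.63 − $39.28 = $21.35. Break-even units = $1,679,900 ÷ $21.35 = 78,683.84; break-even revenue = 78,683.84 × $60.63 = $4,770,601.26.
Current sales = 195,340 × $60.63 = $11,843,464.20.
Margin of safety = ($11,843,464.20 − $4,770,601.26) ÷ $11,843,464.20 = 59.7%.

59.7%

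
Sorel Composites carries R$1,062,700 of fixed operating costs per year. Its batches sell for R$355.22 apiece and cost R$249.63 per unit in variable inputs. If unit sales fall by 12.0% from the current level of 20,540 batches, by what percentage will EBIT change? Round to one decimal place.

-23.5%

Contribution at this volume is 20,540 × R$105.59 = R$2,168,818.60.
Subtracting fixed costs: EBIT = R$2,168,818.60 − R$1,062,700 = R$1,106,118.60.
So DOL = total CM / EBIT = R$2,168,818.60 / R$1,106,118.60 = 1.9607.
Operating income changes by 1.9607 × -12.0% = -23.5%.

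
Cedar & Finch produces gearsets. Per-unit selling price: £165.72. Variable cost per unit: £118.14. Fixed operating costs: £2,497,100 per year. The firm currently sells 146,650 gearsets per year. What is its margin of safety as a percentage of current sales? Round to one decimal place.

Contribution margin per unit = £165.72 − £118.14 = £47.58. Break-even units = £2,497,100 ÷ £47.58 = 52,482.14; break-even revenue = 52,482.14 × £165.72 = £8,697,339.47.
Actual sales revenue = 146,650 × £165.72 = £24,302,838.00.
Margin of safety = (£24,302,838.00 − £8,697,339.47) ÷ £24,302,838.00 = 64.2%.

64.2%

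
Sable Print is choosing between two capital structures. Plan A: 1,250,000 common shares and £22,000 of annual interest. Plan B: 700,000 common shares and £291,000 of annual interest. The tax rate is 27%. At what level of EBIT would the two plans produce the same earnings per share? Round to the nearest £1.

At indifference, (EBIT − 22,000)(1 − t)/1,250,000 = (EBIT − 291,000)(1 − t)/700,000.
Cancelling (1 − t) and cross-multiplying: 700,000·(EBIT − 22,000) = 1,250,000·(EBIT − 291,000).
Solving, EBIT = (291,000·1,250,000 − 22,000·700,000) / (1,250,000 − 700,000) = 348,350,000,000 / 550,000 = 633,363.64.

£633,364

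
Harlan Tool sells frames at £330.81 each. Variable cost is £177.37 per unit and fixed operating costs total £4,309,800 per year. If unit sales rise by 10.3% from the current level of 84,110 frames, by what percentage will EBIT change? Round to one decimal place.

Total contribution margin = 84,110 × £153.44 = £12,905,838.40.
Operating income = contribution − fixed costs = £12,905,838.40 − £4,309,800 = £8,596,038.40.
Degree of operating leverage = £12,905,838.40 / £8,596,038.40 = 1.5014.
Operating income changes by 1.5014 × +10.3% = +15.5%.

+15.5%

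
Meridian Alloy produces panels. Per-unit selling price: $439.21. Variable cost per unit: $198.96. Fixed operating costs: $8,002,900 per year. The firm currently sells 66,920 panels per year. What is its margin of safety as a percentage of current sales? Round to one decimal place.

50.2%

Unit CM = price − variable cost = $439.21 − $198.96 = $240.25. Break-even units = $8,002,900 ÷ $240.25 = 33,310.72; break-even revenue = 33,310.72 × $439.21 = $14,630,400.45.
Actual sales revenue = 66,920 × $439.21 = $29,391,933.20.
Margin of safety = ($29,391,933.20 − $14,630,400.45) ÷ $29,391,933.20 = 50.2%.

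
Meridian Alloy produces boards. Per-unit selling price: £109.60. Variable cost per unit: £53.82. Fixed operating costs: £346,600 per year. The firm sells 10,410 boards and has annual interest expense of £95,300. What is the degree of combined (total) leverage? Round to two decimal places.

At 10,410 units, contribution = 10,410 × £55.78 = £580,669.80.
Operating income = contribution − fixed costs = £580,669.80 − £346,600 = £234,069.80. Interest = £95,300.00, so EBIT − I = £138,769.80.
Degree of total leverage = total CM / (EBIT − interest) = £580,669.80 / £138,769.80 = 4.1844.

4.18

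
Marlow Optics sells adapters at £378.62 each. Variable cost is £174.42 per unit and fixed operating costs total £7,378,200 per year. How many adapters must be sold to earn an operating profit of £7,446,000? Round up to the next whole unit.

72,597 adapters

Contribution margin per unit = £378.62 − £174.42 = £204.20.
Units = (FC + target) / CM = (£7,378,200 + £7,446,000) / £204.20 = 72,596.47, so 72,597 adapters.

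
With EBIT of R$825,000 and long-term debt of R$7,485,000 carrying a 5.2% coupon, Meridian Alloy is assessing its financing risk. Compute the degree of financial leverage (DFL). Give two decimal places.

1.89

Interest = R$389,220.00.
DFL = EBIT ÷ (EBIT − I) = R$825,000 ÷ (R$825,000 − R$389,220.00) = R$825,000 ÷ R$435,780.00 = 1.8932.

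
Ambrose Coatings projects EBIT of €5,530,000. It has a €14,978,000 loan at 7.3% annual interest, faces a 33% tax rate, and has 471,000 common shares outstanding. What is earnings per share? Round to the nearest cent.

Pre-tax income = €5,530,000 − €1,093,394.00 = €4,436,606.00.
Net income = €4,436,606.00 × (1 − 0.33) = €2,972,526.02.
Per share: €2,972,526.02 / 471,000 shares = €6.31.

€6.31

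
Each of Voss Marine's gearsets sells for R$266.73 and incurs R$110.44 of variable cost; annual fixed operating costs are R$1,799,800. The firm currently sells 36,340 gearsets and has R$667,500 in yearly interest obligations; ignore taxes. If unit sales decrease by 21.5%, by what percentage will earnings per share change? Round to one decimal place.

Contribution at this volume is 36,340 × R$156.29 = R$5,679,578.60.
Operating income = contribution − fixed costs = R$5,679,578.60 − R$1,799,800 = R$3,879,778.60.
After interest of R$667,500.00, pre-tax earnings = R$3,212,278.60.
Degree of combined leverage = contribution ÷ (EBIT − I) = R$5,679,578.60 ÷ R$3,212,278.60 = 1.7681.
%ΔEPS = DCL × %ΔSales = 1.7681 × -21.5% = -38.0%.

-38.0%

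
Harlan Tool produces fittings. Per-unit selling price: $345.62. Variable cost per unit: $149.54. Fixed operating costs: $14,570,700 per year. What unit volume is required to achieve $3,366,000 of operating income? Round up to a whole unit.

Contribution margin per unit = $345.62 − $149.54 = $196.08.
Units = (FC + target) / CM = ($14,570,700 + $3,366,000) / $196.08 = 91,476.44, so 91,477 fittings.

91,477 fittings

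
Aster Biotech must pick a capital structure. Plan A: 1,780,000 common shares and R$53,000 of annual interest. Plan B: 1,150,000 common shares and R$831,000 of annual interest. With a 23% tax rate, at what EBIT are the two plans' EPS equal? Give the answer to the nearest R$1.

Set EPS_A = EPS_B: (EBIT − R$53,000)(1 − 0.23) ÷ 1,780,000 = (EBIT − R$831,000)(1 − 0.23) ÷ 1,150,000.
Cancelling (1 − t) and cross-multiplying: 1,150,000·(EBIT − 53,000) = 1,780,000·(EBIT − 831,000).
Solving, EBIT = (831,000·1,780,000 − 53,000·1,150,000) / (1,780,000 − 1,150,000) = 1,418,230,000,000 / 630,000 = 2,251,158.73.

R$2,251,159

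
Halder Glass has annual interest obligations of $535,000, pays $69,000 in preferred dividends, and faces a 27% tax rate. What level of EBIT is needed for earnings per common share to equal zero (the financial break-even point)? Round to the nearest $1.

$629,521

Grossing the preferred dividend up to pre-tax terms: $69,000 / (1 − 0.27) = $94,520.55.
Financial break-even EBIT = interest + D_p ÷ (1 − t) = $535,000 + $94,520.55 = $629,520.55.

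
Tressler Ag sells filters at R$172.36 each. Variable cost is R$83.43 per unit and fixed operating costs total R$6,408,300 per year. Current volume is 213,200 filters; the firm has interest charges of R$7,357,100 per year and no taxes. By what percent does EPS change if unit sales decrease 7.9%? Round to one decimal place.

-28.8%

Contribution at this volume is 213,200 × R$88.93 = R$18,959,876.00.
EBIT = R$18,959,876.00 − R$6,408,300 = R$12,551,576.00.
Interest = R$7,357,100.00, so EBIT − I = R$5,194,476.00.
Degree of combined leverage = contribution ÷ (EBIT − I) = R$18,959,876.00 ÷ R$5,194,476.00 = 3.6500.
EPS therefore changes by 3.6500 × (-7.9%) = -28.8%.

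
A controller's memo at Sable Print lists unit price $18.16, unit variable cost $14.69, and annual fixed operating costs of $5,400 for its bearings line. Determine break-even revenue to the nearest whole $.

$28,261

CM per unit = $18.16 − $14.69 = $3.47; CM ratio = $3.47 / $18.16 = 0.1911.
Break-even sales = FC ÷ CM ratio = $5,400 × $18.16 / $3.47 = $28,261.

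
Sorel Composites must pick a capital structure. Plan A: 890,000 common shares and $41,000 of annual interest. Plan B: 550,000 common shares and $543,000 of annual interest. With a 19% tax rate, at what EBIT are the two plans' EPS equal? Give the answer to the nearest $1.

$1,355,059

Set EPS_A = EPS_B: (EBIT − $41,000)(1 − 0.19) ÷ 890,000 = (EBIT − $543,000)(1 − 0.19) ÷ 550,000.
Cancelling (1 − t) and cross-multiplying: 550,000·(EBIT − 41,000) = 890,000·(EBIT − 543,000).
EBIT × (890,000 − 550,000) = 543,000 × 890,000 − 41,000 × 550,000 = 460,720,000,000, so EBIT = 460,720,000,000 ÷ 340,000 = 1,355,058.82.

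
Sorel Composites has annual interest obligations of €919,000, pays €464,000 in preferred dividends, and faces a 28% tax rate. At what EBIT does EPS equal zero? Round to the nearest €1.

€1,563,444

Preferred dividends are paid after tax, so their pre-tax equivalent is €464,000 ÷ (1 − 0.28) = €644,444.44.
Financial break-even EBIT = interest + D_p ÷ (1 − t) = €919,000 + €644,444.44 = €1,563,444.44.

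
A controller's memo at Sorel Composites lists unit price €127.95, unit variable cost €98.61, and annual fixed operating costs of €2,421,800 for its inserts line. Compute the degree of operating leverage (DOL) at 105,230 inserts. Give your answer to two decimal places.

4.64

At 105,230 units, contribution = 105,230 × €29.34 = €3,087,448.20.
Subtracting fixed costs: EBIT = €3,087,448.20 − €2,421,800 = €665,648.20.
Degree of operating leverage = €3,087,448.20 / €665,648.20 = 4.6383.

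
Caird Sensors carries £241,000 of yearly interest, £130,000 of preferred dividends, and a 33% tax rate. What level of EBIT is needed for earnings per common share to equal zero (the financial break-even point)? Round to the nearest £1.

£435,030

Grossing the preferred dividend up to pre-tax terms: £130,000 / (1 − 0.33) = £194,029.85.
EPS = 0 when EBIT covers interest plus the pre-tax preferred burden: £241,000 + £194,029.85 = £435,029.85.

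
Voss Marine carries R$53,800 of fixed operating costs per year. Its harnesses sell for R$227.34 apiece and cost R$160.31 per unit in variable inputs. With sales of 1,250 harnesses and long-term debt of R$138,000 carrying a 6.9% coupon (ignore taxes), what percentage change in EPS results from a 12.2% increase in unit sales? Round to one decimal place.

At 1,250 units, contribution = 1,250 × R$67.03 = R$83,787.50.
EBIT = R$83,787.50 − R$53,800 = R$29,987.50.
Interest = R$9,522.00, so EBIT − I = R$20,465.50.
DCL = total CM / (EBIT − I) = R$83,787.50 / R$20,465.50 = 4.0941.
%ΔEPS = DCL × %ΔSales = 4.0941 × +12.2% = +49.9%.

+49.9%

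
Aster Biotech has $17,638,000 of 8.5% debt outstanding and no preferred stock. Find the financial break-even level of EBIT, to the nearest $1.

$1,499,230

Annual interest = 8.5% × $17,638,000 = $1,499,230.00.
With no preferred dividends, EPS = 0 when EBIT exactly covers interest, so the financial break-even EBIT is $1,499,230.00.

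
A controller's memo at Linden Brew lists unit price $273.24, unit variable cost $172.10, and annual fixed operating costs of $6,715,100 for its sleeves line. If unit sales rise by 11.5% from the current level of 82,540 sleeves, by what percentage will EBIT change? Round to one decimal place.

At 82,540 units, contribution = 82,540 × $101.14 = $8,348,095.60.
Operating income = contribution − fixed costs = $8,348,095.60 − $6,715,100 = $1,632,995.60.
Degree of operating leverage = $8,348,095.60 / $1,632,995.60 = 5.1121.
%ΔEBIT = DOL × %ΔSales = 5.1121 × +11.5% = +58.8%.

+58.8%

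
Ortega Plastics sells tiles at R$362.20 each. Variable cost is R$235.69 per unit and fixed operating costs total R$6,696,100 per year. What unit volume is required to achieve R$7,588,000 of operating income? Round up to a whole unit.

Each unit contributes R$362.20 − R$235.69 = R$126.51.
Required volume = (fixed costs + target profit) ÷ CM = (R$6,696,100 + R$7,588,000) ÷ R$126.51 = 112,908.86, so 112,909 tiles.

112,909 tiles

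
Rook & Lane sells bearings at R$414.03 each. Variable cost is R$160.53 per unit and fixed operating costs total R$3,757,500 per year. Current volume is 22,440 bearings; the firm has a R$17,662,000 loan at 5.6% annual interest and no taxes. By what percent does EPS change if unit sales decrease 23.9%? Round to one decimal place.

-144.3%

At 22,440 units, contribution = 22,440 × R$253.50 = R$5,688,540.00.
Operating income = contribution − fixed costs = R$5,688,540.00 − R$3,757,500 = R$1,931,040.00.
After interest of R$989,072.00, pre-tax earnings = R$941,968.00.
DCL = total CM / (EBIT − I) = R$5,688,540.00 / R$941,968.00 = 6.0390.
%ΔEPS = DCL × %ΔSales = 6.0390 × -23.9% = -144.3%.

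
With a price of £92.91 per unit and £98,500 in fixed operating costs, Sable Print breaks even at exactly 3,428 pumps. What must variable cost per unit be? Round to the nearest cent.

£64.18

At break-even, FC = Q × (P − VC), so P − VC = £98,500 ÷ 3,428 = £28.7340.
Hence VC = price − CM = £92.91 − £28.7340 = £64.18.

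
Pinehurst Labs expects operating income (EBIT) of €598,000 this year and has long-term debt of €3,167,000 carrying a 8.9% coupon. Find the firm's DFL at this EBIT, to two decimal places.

Annual interest charges come to €281,863.00.
Degree of financial leverage = EBIT / (EBIT − interest) = €598,000 / €316,137.00 = 1.8916.

1.89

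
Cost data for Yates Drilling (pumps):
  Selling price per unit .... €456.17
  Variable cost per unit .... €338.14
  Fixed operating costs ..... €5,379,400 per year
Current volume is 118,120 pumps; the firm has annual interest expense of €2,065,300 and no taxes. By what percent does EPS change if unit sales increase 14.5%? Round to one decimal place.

+31.1%

Total contribution margin = 118,120 × €118.03 = €13,941,703.60.
Operating income = contribution − fixed costs = €13,941,703.60 − €5,379,400 = €8,562,303.60.
Interest = €2,065,300.00, so EBIT − I = €6,497,003.60.
Degree of combined leverage = contribution ÷ (EBIT − I) = €13,941,703.60 ÷ €6,497,003.60 = 2.1459.
EPS therefore changes by 2.1459 × (+14.5%) = +31.1%.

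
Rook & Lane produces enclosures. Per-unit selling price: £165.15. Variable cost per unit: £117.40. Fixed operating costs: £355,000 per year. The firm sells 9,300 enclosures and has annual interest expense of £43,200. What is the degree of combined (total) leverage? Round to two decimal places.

9.68

Contribution at this volume is 9,300 × £47.75 = £444,075.00.
Operating income = contribution − fixed costs = £444,075.00 − £355,000 = £89,075.00. Interest = £43,200.00, so EBIT − I = £45,875.00.
DCL = contribution ÷ (EBIT − I) = £444,075.00 ÷ £45,875.00 = 9.6801.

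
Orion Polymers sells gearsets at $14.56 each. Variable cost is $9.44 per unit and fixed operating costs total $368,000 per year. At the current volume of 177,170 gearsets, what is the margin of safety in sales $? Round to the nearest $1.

$1,533,095

Each unit contributes $14.56 − $9.44 = $5.12. Break-even units = $368,000 ÷ $5.12 = 71,875.00; break-even revenue = 71,875.00 × $14.56 = $1,046,500.00.
Actual sales revenue = 177,170 × $14.56 = $2,579,595.20.
Margin of safety = $2,579,595.20 − $1,046,500.00 = $1,533,095.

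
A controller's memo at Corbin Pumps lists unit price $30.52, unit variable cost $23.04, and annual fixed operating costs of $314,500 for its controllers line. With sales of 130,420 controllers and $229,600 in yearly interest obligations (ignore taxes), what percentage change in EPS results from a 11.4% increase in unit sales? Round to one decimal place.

At 130,420 units, contribution = 130,420 × $7.48 = $975,541.60.
Subtracting fixed costs: EBIT = $975,541.60 − $314,500 = $661,041.60.
After interest of $229,600.00, pre-tax earnings = $431,441.60.
DCL = total CM / (EBIT − I) = $975,541.60 / $431,441.60 = 2.2611.
EPS therefore changes by 2.2611 × (+11.4%) = +25.8%.

+25.8%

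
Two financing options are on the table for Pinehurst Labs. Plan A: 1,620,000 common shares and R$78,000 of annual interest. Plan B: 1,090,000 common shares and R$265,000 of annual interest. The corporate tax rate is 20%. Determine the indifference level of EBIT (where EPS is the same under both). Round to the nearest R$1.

R$649,585

At indifference, (EBIT − 78,000)(1 − t)/1,620,000 = (EBIT − 265,000)(1 − t)/1,090,000.
Cancelling (1 − t) and cross-multiplying: 1,090,000·(EBIT − 78,000) = 1,620,000·(EBIT − 265,000).
EBIT × (1,620,000 − 1,090,000) = 265,000 × 1,620,000 − 78,000 × 1,090,000 = 344,280,000,000, so EBIT = 344,280,000,000 ÷ 530,000 = 649,584.91.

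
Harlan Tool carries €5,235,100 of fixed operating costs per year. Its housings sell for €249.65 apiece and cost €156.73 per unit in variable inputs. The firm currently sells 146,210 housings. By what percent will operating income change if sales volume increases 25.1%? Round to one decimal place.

Total contribution margin = 146,210 × €92.92 = €13,585,833.20.
EBIT = €13,585,833.20 − €5,235,100 = €8,350,733.20.
DOL = contribution ÷ EBIT = €13,585,833.20 ÷ €8,350,733.20 = 1.6269.
So EBIT moves 1.6269 × (+25.1%) = +40.8%.

+40.8%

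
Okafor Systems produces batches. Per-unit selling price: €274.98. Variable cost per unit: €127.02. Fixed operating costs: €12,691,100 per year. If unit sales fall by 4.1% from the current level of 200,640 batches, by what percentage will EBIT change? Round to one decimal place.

Contribution at this volume is 200,640 × €147.96 = €29,686,694.40.
Operating income = contribution − fixed costs = €29,686,694.40 − €12,691,100 = €16,995,594.40.
So DOL = total CM / EBIT = €29,686,694.40 / €16,995,594.40 = 1.7467.
%ΔEBIT = DOL × %ΔSales = 1.7467 × -4.1% = -7.2%.

-7.2%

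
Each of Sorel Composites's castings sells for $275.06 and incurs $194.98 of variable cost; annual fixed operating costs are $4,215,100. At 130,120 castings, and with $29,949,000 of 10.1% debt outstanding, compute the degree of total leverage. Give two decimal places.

Total contribution margin = 130,120 × $80.08 = $10,420,009.60.
Operating income = contribution − fixed costs = $10,420,009.60 − $4,215,100 = $6,204,909.60. Interest = $3,024,849.00, so EBIT − I = $3,180,060.60.
Degree of total leverage = total CM / (EBIT − interest) = $10,420,009.60 / $3,180,060.60 = 3.2767.

3.28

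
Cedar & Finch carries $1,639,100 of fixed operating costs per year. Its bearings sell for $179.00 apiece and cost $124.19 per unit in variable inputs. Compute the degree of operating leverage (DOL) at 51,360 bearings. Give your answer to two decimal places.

2.39

At 51,360 units, contribution = 51,360 × $54.81 = $2,815,041.60.
Subtracting fixed costs: EBIT = $2,815,041.60 − $1,639,100 = $1,175,941.60.
DOL = contribution ÷ EBIT = $2,815,041.60 ÷ $1,175,941.60 = 2.3939.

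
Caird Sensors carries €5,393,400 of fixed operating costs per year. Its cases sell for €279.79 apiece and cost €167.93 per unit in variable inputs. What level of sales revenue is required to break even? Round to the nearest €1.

CM per unit = €279.79 − €167.93 = €111.86; CM ratio = €111.86 / €279.79 = 0.3998.
Break-even sales = FC ÷ CM ratio = €5,393,400 × €279.79 / €111.86 = €13,490,250.

€13,490,250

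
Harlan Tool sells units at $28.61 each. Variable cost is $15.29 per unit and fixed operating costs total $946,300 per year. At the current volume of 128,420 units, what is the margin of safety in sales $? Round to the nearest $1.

$1,641,540

Each unit contributes $28.61 − $15.29 = $13.32. Break-even units = $946,300 ÷ $13.32 = 71,043.54; break-even revenue = 71,043.54 × $28.61 = $2,032,555.78.
Current sales = 128,420 × $28.61 = $3,674,096.20.
Margin of safety = $3,674,096.20 − $2,032,555.78 = $1,641,540.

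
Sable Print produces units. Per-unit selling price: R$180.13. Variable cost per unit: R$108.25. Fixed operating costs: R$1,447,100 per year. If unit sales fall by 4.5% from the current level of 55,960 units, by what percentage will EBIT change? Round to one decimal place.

At 55,960 units, contribution = 55,960 × R$71.88 = R$4,022,404.80.
Operating income = contribution − fixed costs = R$4,022,404.80 − R$1,447,100 = R$2,575,304.80.
Degree of operating leverage = R$4,022,404.80 / R$2,575,304.80 = 1.5619.
%ΔEBIT = DOL × %ΔSales = 1.5619 × -4.5% = -7.0%.

-7.0%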